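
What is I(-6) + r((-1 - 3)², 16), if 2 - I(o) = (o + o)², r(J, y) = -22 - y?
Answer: -180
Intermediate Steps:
I(o) = 2 - 4*o² (I(o) = 2 - (o + o)² = 2 - (2*o)² = 2 - 4*o²)
I(-6) + r((-1 - 3)², 16) = (2 - 4*(-6)²) + (-22 - 1*16) = (2 - 4*36) + (-22 - 16) = (2 - 144) - 38 = -142 - 38 = -180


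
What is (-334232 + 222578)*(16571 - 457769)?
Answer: 49261521492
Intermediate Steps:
(-334232 + 222578)*(16571 - 457769) = -111654*(-441198) = 49261521492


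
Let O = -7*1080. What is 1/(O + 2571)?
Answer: -1/4989 ≈ -0.00020044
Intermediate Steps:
O = -7560
1/(O + 2571) = 1/(-7560 + 2571) = 1/(-4989) = -1/4989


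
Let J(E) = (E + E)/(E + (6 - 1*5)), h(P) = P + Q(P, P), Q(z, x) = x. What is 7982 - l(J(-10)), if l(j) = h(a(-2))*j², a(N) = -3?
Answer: 216314/27 ≈ 8011.6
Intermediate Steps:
h(P) = 2*P (h(P) = P + P = 2*P)
J(E) = 2*E/(1 + E) (J(E) = (2*E)/(E + (6 - 5)) = (2*E)/(E + 1) = (2*E)/(1 + E) = 2*E/(1 + E))
l(j) = -6*j² (l(j) = (2*(-3))*j² = -6*j²)
7982 - l(J(-10)) = 7982 - (-6)*(2*(-10)/(1 - 10))² = 7982 - (-6)*(2*(-10)/(-9))² = 7982 - (-6)*(2*(-10)*(-⅑))² = 7982 - (-6)*(20/9)² = 7982 - (-6)*400/81 = 7982 - 1*(-800/27) = 7982 + 800/27 = 216314/27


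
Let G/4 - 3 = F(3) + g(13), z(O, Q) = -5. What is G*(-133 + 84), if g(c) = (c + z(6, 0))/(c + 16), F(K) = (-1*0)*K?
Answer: -18620/29 ≈ -642.07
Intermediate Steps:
F(K) = 0 (F(K) = 0*K = 0)
g(c) = (-5 + c)/(16 + c) (g(c) = (c - 5)/(c + 16) = (-5 + c)/(16 + c))
G = 380/29 (G = 12 + 4*(0 + (-5 + 13)/(16 + 13)) = 12 + 4*(0 + 8/29) = 12 + 4*(8/29) = 12 + 32/29 = 380/29 ≈ 13.103)
G*(-133 + 84) = 380*(-133 + 84)/29 = (380/29)*(-49) = -18620/29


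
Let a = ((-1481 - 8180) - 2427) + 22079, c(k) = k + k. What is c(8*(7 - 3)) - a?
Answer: -9927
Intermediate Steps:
c(k) = 2*k
a = 9991 (a = (-9661 - 2427) + 22079 = -12088 + 22079 = 9991)
c(8*(7 - 3)) - a = 2*(8*(7 - 3)) - 1*9991 = 2*(8*4) - 9991 = 2*32 - 9991 = 64 - 9991 = -9927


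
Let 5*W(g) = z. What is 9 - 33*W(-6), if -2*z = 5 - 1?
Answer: 111/5 ≈ 22.200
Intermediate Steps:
z = -2 (z = -(5 - 1)/2 = -½*4 = -2)
W(g) = -⅖ (W(g) = (⅕)*(-2) = -⅖)
9 - 33*W(-6) = 9 - 33*(-⅖) = 9 + 66/5 = 111/5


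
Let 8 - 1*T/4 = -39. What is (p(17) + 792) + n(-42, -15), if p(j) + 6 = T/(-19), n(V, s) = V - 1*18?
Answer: 13606/19 ≈ 716.11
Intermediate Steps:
n(V, s) = -18 + V (n(V, s) = V - 18 = -18 + V)
T = 188 (T = 32 - 4*(-39) = 32 + 156 = 188)
p(j) = -302/19 (p(j) = -6 + 188/(-19) = -6 + 188*(-1/19) = -6 - 188/19 = -302/19)
(p(17) + 792) + n(-42, -15) = (-302/19 + 792) + (-18 - 42) = 14746/19 - 60 = 13606/19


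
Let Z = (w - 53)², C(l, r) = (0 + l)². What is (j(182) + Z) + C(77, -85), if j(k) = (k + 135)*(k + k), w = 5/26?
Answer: 83895421/676 ≈ 1.2411e+5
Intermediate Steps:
C(l, r) = l²
w = 5/26 (w = 5*(1/26) = 5/26 ≈ 0.19231)
j(k) = 2*k*(135 + k) (j(k) = (135 + k)*(2*k) = 2*k*(135 + k))
Z = 1885129/676 (Z = (5/26 - 53)² = (-1373/26)² = 1885129/676 ≈ 2788.7)
(j(182) + Z) + C(77, -85) = (2*182*(135 + 182) + 1885129/676) + 77² = (2*182*317 + 1885129/676) + 5929 = (115388 + 1885129/676) + 5929 = 79887417/676 + 5929 = 83895421/676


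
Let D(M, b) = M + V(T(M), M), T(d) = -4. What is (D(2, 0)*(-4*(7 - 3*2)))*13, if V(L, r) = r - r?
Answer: -104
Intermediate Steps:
V(L, r) = 0
D(M, b) = M (D(M, b) = M + 0 = M)
(D(2, 0)*(-4*(7 - 3*2)))*13 = (2*(-4*(7 - 3*2)))*13 = (2*(-4*(7 - 1*6)))*13 = (2*(-4*(7 - 6)))*13 = (2*(-4*1))*13 = (2*(-4))*13 = -8*13 = -104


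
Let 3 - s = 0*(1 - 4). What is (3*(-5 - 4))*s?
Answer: -81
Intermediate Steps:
s = 3 (s = 3 - 0*(1 - 4) = 3 - 0*(-3) = 3 - 1*0 = 3 + 0 = 3)
(3*(-5 - 4))*s = (3*(-5 - 4))*3 = (3*(-9))*3 = -27*3 = -81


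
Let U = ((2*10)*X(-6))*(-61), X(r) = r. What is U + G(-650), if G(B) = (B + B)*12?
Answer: -8280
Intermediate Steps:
G(B) = 24*B (G(B) = (2*B)*12 = 24*B)
U = 7320 (U = ((2*10)*(-6))*(-61) = (20*(-6))*(-61) = -120*(-61) = 7320)
U + G(-650) = 7320 + 24*(-650) = 7320 - 15600 = -8280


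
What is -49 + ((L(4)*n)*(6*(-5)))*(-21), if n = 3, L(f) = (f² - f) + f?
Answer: 30191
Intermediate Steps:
L(f) = f²
-49 + ((L(4)*n)*(6*(-5)))*(-21) = -49 + ((4²*3)*(6*(-5)))*(-21) = -49 + ((16*3)*(-30))*(-21) = -49 + (48*(-30))*(-21) = -49 - 1440*(-21) = -49 + 30240 = 30191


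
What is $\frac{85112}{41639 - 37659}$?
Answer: $\frac{21278}{995} \approx 21.385$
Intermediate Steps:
$\frac{85112}{41639 - 37659} = \frac{85112}{3980} = 85112 \cdot \frac{1}{3980} = \frac{21278}{995}$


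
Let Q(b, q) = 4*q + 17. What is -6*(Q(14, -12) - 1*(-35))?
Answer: -24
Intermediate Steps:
Q(b, q) = 17 + 4*q
-6*(Q(14, -12) - 1*(-35)) = -6*((17 + 4*(-12)) - 1*(-35)) = -6*((17 - 48) + 35) = -6*(-31 + 35) = -6*4 = -24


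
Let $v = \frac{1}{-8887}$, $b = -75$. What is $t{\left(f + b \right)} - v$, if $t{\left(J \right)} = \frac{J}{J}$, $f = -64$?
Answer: $\frac{8888}{8887} \approx 1.0001$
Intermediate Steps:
$t{\left(J \right)} = 1$
$v = - \frac{1}{8887} \approx -0.00011252$
$t{\left(f + b \right)} - v = 1 - - \frac{1}{8887} = 1 + \frac{1}{8887} = \frac{8888}{8887}$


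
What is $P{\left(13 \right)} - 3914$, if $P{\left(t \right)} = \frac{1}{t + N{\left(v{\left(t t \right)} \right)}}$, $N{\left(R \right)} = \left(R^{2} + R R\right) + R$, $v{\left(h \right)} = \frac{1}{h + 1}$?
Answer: $- \frac{367783527}{93968} \approx -3913.9$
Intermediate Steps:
$v{\left(h \right)} = \frac{1}{1 + h}$
$N{\left(R \right)} = R + 2 R^{2}$ ($N{\left(R \right)} = \left(R^{2} + R^{2}\right) + R = 2 R^{2} + R = R + 2 R^{2}$)
$P{\left(t \right)} = \frac{1}{t + \frac{1 + \frac{2}{1 + t^{2}}}{1 + t^{2}}}$ ($P{\left(t \right)} = \frac{1}{t + \frac{1 + \frac{2}{1 + t t}}{1 + t t}} = \frac{1}{t + \frac{1 + \frac{2}{1 + t^{2}}}{1 + t^{2}}}$)
$P{\left(13 \right)} - 3914 = \frac{\left(1 + 13^{2}\right)^{2}}{3 + 13^{2} + 13 \left(1 + 13^{2}\right)^{2}} - 3914 = \frac{\left(1 + 169\right)^{2}}{3 + 169 + 13 \left(1 + 169\right)^{2}} - 3914 = \frac{170^{2}}{3 + 169 + 13 \cdot 170^{2}} - 3914 = \frac{28900}{3 + 169 + 13 \cdot 28900} - 3914 = \frac{28900}{3 + 169 + 375700} - 3914 = \frac{28900}{375872} - 3914 = 28900 \cdot \frac{1}{375872} - 3914 = \frac{7225}{93968} - 3914 = - \frac{367783527}{93968}$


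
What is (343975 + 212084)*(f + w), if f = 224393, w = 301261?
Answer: 292294637586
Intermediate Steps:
(343975 + 212084)*(f + w) = (343975 + 212084)*(224393 + 301261) = 556059*525654 = 292294637586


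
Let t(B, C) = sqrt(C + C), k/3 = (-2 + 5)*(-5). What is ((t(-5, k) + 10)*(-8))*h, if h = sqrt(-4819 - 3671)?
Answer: 240*sqrt(849) - 80*I*sqrt(8490) ≈ 6993.0 - 7371.3*I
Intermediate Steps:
k = -45 (k = 3*((-2 + 5)*(-5)) = 3*(3*(-5)) = 3*(-15) = -45)
t(B, C) = sqrt(2)*sqrt(C) (t(B, C) = sqrt(2*C) = sqrt(2)*sqrt(C))
h = I*sqrt(8490) (h = sqrt(-8490) = I*sqrt(8490) ≈ 92.141*I)
((t(-5, k) + 10)*(-8))*h = ((sqrt(2)*sqrt(-45) + 10)*(-8))*(I*sqrt(8490)) = ((sqrt(2)*(3*I*sqrt(5)) + 10)*(-8))*(I*sqrt(8490)) = ((3*I*sqrt(10) + 10)*(-8))*(I*sqrt(8490)) = ((10 + 3*I*sqrt(10))*(-8))*(I*sqrt(8490)) = (-80 - 24*I*sqrt(10))*(I*sqrt(8490)) = I*sqrt(8490)*(-80 - 24*I*sqrt(10))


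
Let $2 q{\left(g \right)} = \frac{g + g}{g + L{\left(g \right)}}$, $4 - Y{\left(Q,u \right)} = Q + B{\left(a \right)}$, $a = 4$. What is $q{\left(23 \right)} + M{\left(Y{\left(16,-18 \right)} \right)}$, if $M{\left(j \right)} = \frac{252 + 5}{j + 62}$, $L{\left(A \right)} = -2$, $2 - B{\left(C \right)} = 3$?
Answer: $\frac{730}{119} \approx 6.1345$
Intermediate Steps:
$B{\left(C \right)} = -1$ ($B{\left(C \right)} = 2 - 3 = -1$)
$Y{\left(Q,u \right)} = 5 - Q$ ($Y{\left(Q,u \right)} = 4 - \left(Q - 1\right) = 4 - \left(-1 + Q\right) = 5 - Q$)
$q{\left(g \right)} = \frac{g}{-2 + g}$ ($q{\left(g \right)} = \frac{\left(g + g\right) \frac{1}{g - 2}}{2} = \frac{2 g \frac{1}{-2 + g}}{2} = \frac{g}{-2 + g}$)
$M{\left(j \right)} = \frac{257}{62 + j}$
$q{\left(23 \right)} + M{\left(Y{\left(16,-18 \right)} \right)} = \frac{23}{-2 + 23} + \frac{257}{62 + \left(5 - 16\right)} = \frac{23}{21} + \frac{257}{62 + \left(5 - 16\right)} = 23 \cdot \frac{1}{21} + \frac{257}{62 - 11} = \frac{23}{21} + \frac{257}{51} = \frac{730}{119}$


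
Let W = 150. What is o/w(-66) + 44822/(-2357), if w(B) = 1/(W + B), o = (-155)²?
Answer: 4756616878/2357 ≈ 2.0181e+6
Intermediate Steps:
o = 24025
w(B) = 1/(150 + B)
o/w(-66) + 44822/(-2357) = 24025/(1/(150 - 66)) + 44822/(-2357) = 24025/(1/84) + 44822*(-1/2357) = 24025/(1/84) - 44822/2357 = 24025*84 - 44822/2357 = 2018100 - 44822/2357 = 4756616878/2357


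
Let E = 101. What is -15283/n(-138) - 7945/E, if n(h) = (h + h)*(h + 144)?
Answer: -11613337/167256 ≈ -69.434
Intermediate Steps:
n(h) = 2*h*(144 + h) (n(h) = (2*h)*(144 + h) = 2*h*(144 + h))
-15283/n(-138) - 7945/E = -15283*(-1/(276*(144 - 138))) - 7945/101 = -15283/(2*(-138)*6) - 7945*1/101 = -15283/(-1656) - 7945/101 = -15283*(-1/1656) - 7945/101 = 15283/1656 - 7945/101 = -11613337/167256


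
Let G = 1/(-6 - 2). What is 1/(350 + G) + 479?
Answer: 1340729/2799 ≈ 479.00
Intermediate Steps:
G = -⅛ (G = 1/(-8) = -⅛ ≈ -0.12500)
1/(350 + G) + 479 = 1/(350 - ⅛) + 479 = 1/(2799/8) + 479 = 8/2799 + 479 = 1340729/2799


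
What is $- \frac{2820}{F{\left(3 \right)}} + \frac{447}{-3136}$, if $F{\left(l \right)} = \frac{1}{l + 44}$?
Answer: $- \frac{415645887}{3136} \approx -1.3254 \cdot 10^{5}$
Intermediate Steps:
$F{\left(l \right)} = \frac{1}{44 + l}$
$- \frac{2820}{F{\left(3 \right)}} + \frac{447}{-3136} = - \frac{2820}{\frac{1}{44 + 3}} + \frac{447}{-3136} = - \frac{2820}{\frac{1}{47}} + 447 \left(- \frac{1}{3136}\right) = - 2820 \frac{1}{\frac{1}{47}} - \frac{447}{3136} = \left(-2820\right) 47 - \frac{447}{3136} = -132540 - \frac{447}{3136} = - \frac{415645887}{3136}$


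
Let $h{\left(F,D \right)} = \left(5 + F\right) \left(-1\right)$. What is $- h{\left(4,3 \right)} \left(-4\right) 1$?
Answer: $-36$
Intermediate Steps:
$h{\left(F,D \right)} = -5 - F$
$- h{\left(4,3 \right)} \left(-4\right) 1 = - (-5 - 4) \left(-4\right) 1 = \left(-1\right) \left(-9\right) \left(-4\right) 1 = 9 \left(-4\right) 1 = \left(-36\right) 1 = -36$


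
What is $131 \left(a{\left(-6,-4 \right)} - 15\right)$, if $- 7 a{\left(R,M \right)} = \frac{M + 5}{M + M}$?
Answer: $- \frac{109909}{56} \approx -1962.7$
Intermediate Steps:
$a{\left(R,M \right)} = - \frac{5 + M}{14 M}$ ($a{\left(R,M \right)} = - \frac{\left(M + 5\right) \frac{1}{M + M}}{7} = - \frac{\left(5 + M\right) \frac{1}{2 M}}{7} = - \frac{\frac{1}{2} \frac{1}{M} \left(5 + M\right)}{7} = - \frac{5 + M}{14 M}$)
$131 \left(a{\left(-6,-4 \right)} - 15\right) = 131 \left(\frac{-5 - -4}{14 \left(-4\right)} - 15\right) = 131 \left(\frac{1}{14} \left(- \frac{1}{4}\right) \left(-5 + 4\right) - 15\right) = 131 \left(\frac{1}{14} \left(- \frac{1}{4}\right) \left(-1\right) - 15\right) = 131 \left(\frac{1}{56} - 15\right) = 131 \left(- \frac{839}{56}\right) = - \frac{109909}{56}$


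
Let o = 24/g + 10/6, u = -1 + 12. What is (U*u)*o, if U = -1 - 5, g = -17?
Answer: -286/17 ≈ -16.824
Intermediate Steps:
u = 11
o = 13/51 (o = 24/(-17) + 10/6 = 24*(-1/17) + 10*(⅙) = -24/17 + 5/3 = 13/51 ≈ 0.25490)
U = -6
(U*u)*o = -6*11*(13/51) = -66*13/51 = -286/17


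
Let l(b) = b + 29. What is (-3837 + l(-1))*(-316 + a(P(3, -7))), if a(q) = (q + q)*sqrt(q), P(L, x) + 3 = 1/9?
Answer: 1203644 + 198068*I*sqrt(26)/27 ≈ 1.2036e+6 + 37406.0*I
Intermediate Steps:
P(L, x) = -26/9 (P(L, x) = -3 + 1/9 = -26/9)
l(b) = 29 + b
a(q) = 2*q**(3/2) (a(q) = (2*q)*sqrt(q) = 2*q**(3/2))
(-3837 + l(-1))*(-316 + a(P(3, -7))) = (-3837 + (29 - 1))*(-316 + 2*(-26/9)**(3/2)) = (-3837 + 28)*(-316 + 2*(-26*I*sqrt(26)/27)) = -3809*(-316 - 52*I*sqrt(26)/27) = 1203644 + 198068*I*sqrt(26)/27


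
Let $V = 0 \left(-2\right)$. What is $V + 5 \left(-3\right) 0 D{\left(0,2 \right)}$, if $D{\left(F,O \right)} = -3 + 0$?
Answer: $0$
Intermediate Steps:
$D{\left(F,O \right)} = -3$
$V = 0$
$V + 5 \left(-3\right) 0 D{\left(0,2 \right)} = 0 + 5 \left(-3\right) 0 \left(-3\right) = 0 + \left(-15\right) 0 \left(-3\right) = 0 + 0 \left(-3\right) = 0 + 0 = 0$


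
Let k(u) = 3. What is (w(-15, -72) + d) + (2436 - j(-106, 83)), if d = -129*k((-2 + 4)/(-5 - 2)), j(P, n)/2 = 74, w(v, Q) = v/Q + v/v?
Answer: 45653/24 ≈ 1902.2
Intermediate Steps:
w(v, Q) = 1 + v/Q (w(v, Q) = v/Q + 1 = 1 + v/Q)
j(P, n) = 148 (j(P, n) = 2*74 = 148)
d = -387 (d = -129*3 = -387)
(w(-15, -72) + d) + (2436 - j(-106, 83)) = ((-72 - 15)/(-72) - 387) + (2436 - 1*148) = (-1/72*(-87) - 387) + (2436 - 148) = (29/24 - 387) + 2288 = -9259/24 + 2288 = 45653/24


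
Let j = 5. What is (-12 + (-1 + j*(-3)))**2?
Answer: 784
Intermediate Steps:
(-12 + (-1 + j*(-3)))**2 = (-12 + (-1 + 5*(-3)))**2 = (-12 + (-1 - 15))**2 = (-12 - 16)**2 = (-28)**2 = 784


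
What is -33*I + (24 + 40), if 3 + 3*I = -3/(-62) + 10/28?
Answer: 20081/217 ≈ 92.539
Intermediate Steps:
I = -563/651 (I = -1 + (-3/(-62) + 10/28)/3 = -1 + (-3*(-1/62) + 10*(1/28))/3 = -1 + (3/62 + 5/14)/3 = -1 + (⅓)*(88/217) = -1 + 88/651 = -563/651 ≈ -0.86482)
-33*I + (24 + 40) = -33*(-563/651) + (24 + 40) = 6193/217 + 64 = 20081/217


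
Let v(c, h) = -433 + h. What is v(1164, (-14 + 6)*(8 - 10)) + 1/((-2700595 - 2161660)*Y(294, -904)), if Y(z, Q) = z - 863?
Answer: -1153681830614/2766623095 ≈ -417.00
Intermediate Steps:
Y(z, Q) = -863 + z
v(1164, (-14 + 6)*(8 - 10)) + 1/((-2700595 - 2161660)*Y(294, -904)) = (-433 + (-14 + 6)*(8 - 10)) + 1/((-2700595 - 2161660)*(-863 + 294)) = (-433 - 8*(-2)) + 1/(-4862255*(-569)) = (-433 + 16) - 1/4862255*(-1/569) = -417 + 1/2766623095 = -1153681830614/2766623095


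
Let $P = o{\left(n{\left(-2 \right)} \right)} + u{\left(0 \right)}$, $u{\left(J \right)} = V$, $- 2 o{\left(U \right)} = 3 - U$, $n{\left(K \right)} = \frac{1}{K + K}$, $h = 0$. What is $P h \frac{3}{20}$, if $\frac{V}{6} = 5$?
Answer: $0$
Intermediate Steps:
$V = 30$ ($V = 6 \cdot 5 = 30$)
$n{\left(K \right)} = \frac{1}{2 K}$
$o{\left(U \right)} = - \frac{3}{2} + \frac{U}{2}$ ($o{\left(U \right)} = - \frac{3 - U}{2} = - \frac{3}{2} + \frac{U}{2}$)
$u{\left(J \right)} = 30$
$P = \frac{227}{8}$ ($P = \left(- \frac{3}{2} + \frac{\frac{1}{2} \frac{1}{-2}}{2}\right) + 30 = \left(- \frac{3}{2} + \frac{\frac{1}{2} \left(- \frac{1}{2}\right)}{2}\right) + 30 = \left(- \frac{3}{2} + \frac{1}{2} \left(- \frac{1}{4}\right)\right) + 30 = \left(- \frac{3}{2} - \frac{1}{8}\right) + 30 = - \frac{13}{8} + 30 = \frac{227}{8} \approx 28.375$)
$P h \frac{3}{20} = \frac{227}{8} \cdot 0 \cdot \frac{3}{20} = 0 \cdot 3 \cdot \frac{1}{20} = 0 \cdot \frac{3}{20} = 0$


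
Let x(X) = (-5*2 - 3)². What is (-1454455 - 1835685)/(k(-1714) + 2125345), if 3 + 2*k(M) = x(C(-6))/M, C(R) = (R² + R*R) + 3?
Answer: -11278599920/7285677349 ≈ -1.5480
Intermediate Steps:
C(R) = 3 + 2*R² (C(R) = (R² + R²) + 3 = 2*R² + 3 = 3 + 2*R²)
x(X) = 169 (x(X) = (-10 - 3)² = (-13)² = 169)
k(M) = -3/2 + 169/(2*M) (k(M) = -3/2 + (169/M)/2 = -3/2 + 169/(2*M))
(-1454455 - 1835685)/(k(-1714) + 2125345) = (-1454455 - 1835685)/((½)*(169 - 3*(-1714))/(-1714) + 2125345) = -3290140/((½)*(-1/1714)*(169 + 5142) + 2125345) = -3290140/((½)*(-1/1714)*5311 + 2125345) = -3290140/(-5311/3428 + 2125345) = -3290140/7285677349/3428 = -3290140*3428/7285677349 = -11278599920/7285677349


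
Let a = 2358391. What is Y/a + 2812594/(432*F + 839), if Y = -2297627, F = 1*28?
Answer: 6603476571009/30505787585 ≈ 216.47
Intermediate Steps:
F = 28
Y/a + 2812594/(432*F + 839) = -2297627/2358391 + 2812594/(432*28 + 839) = -2297627*1/2358391 + 2812594/(12096 + 839) = -2297627/2358391 + 2812594/12935 = 6603476571009/30505787585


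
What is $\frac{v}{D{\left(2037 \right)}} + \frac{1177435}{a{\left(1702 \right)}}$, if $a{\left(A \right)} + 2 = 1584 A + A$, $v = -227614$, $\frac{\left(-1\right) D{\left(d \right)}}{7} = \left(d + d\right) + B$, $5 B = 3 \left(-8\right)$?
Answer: $\frac{1618913834165}{192103635948} \approx 8.4273$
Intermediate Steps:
$B = - \frac{24}{5}$ ($B = \frac{3 \left(-8\right)}{5} = \frac{1}{5} \left(-24\right) = - \frac{24}{5} \approx -4.8$)
$D{\left(d \right)} = \frac{168}{5} - 14 d$ ($D{\left(d \right)} = - 7 \left(\left(d + d\right) - \frac{24}{5}\right) = - 7 \left(2 d - \frac{24}{5}\right) = - 7 \left(- \frac{24}{5} + 2 d\right) = \frac{168}{5} - 14 d$)
$a{\left(A \right)} = -2 + 1585 A$ ($a{\left(A \right)} = -2 + \left(1584 A + A\right) = -2 + 1585 A$)
$\frac{v}{D{\left(2037 \right)}} + \frac{1177435}{a{\left(1702 \right)}} = - \frac{227614}{\frac{168}{5} - 28518} + \frac{1177435}{-2 + 1585 \cdot 1702} = - \frac{227614}{\frac{168}{5} - 28518} + \frac{1177435}{-2 + 2697670} = - \frac{227614}{- \frac{142422}{5}} + \frac{1177435}{2697668} = \left(-227614\right) \left(- \frac{5}{142422}\right) + 1177435 \cdot \frac{1}{2697668} = \frac{569035}{71211} + \frac{1177435}{2697668} = \frac{1618913834165}{192103635948}$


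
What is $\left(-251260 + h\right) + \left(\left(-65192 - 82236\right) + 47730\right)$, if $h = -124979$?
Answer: $-475937$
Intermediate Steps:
$\left(-251260 + h\right) + \left(\left(-65192 - 82236\right) + 47730\right) = \left(-251260 - 124979\right) + \left(\left(-65192 - 82236\right) + 47730\right) = -376239 + \left(-147428 + 47730\right) = -376239 - 99698 = -475937$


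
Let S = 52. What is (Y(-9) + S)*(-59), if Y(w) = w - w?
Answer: -3068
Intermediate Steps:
Y(w) = 0
(Y(-9) + S)*(-59) = (0 + 52)*(-59) = 52*(-59) = -3068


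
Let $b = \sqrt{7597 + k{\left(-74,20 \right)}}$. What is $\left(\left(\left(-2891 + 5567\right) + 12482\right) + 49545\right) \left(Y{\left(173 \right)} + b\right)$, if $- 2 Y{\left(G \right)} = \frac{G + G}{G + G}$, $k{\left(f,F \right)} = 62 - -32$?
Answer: $- \frac{64703}{2} + 64703 \sqrt{7691} \approx 5.642 \cdot 10^{6}$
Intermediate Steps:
$k{\left(f,F \right)} = 94$ ($k{\left(f,F \right)} = 62 + 32 = 94$)
$b = \sqrt{7691}$ ($b = \sqrt{7597 + 94} = \sqrt{7691} \approx 87.698$)
$Y{\left(G \right)} = - \frac{1}{2}$ ($Y{\left(G \right)} = - \frac{\left(G + G\right) \frac{1}{G + G}}{2} = - \frac{2 G \frac{1}{2 G}}{2} = \left(- \frac{1}{2}\right) 1 = - \frac{1}{2}$)
$\left(\left(\left(-2891 + 5567\right) + 12482\right) + 49545\right) \left(Y{\left(173 \right)} + b\right) = \left(\left(\left(-2891 + 5567\right) + 12482\right) + 49545\right) \left(- \frac{1}{2} + \sqrt{7691}\right) = \left(\left(2676 + 12482\right) + 49545\right) \left(- \frac{1}{2} + \sqrt{7691}\right) = \left(15158 + 49545\right) \left(- \frac{1}{2} + \sqrt{7691}\right) = 64703 \left(- \frac{1}{2} + \sqrt{7691}\right) = - \frac{64703}{2} + 64703 \sqrt{7691}$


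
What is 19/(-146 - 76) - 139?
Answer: -30877/222 ≈ -139.09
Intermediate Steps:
19/(-146 - 76) - 139 = 19/(-222) - 139 = -1/222*19 - 139 = -19/222 - 139 = -30877/222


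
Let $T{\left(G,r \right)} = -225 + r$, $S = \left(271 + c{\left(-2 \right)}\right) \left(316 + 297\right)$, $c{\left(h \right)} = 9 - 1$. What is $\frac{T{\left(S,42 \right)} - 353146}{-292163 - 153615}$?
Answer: $\frac{353329}{445778} \approx 0.79261$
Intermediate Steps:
$c{\left(h \right)} = 8$ ($c{\left(h \right)} = 9 - 1 = 8$)
$S = 171027$ ($S = \left(271 + 8\right) \left(316 + 297\right) = 279 \cdot 613 = 171027$)
$\frac{T{\left(S,42 \right)} - 353146}{-292163 - 153615} = \frac{\left(-225 + 42\right) - 353146}{-292163 - 153615} = \frac{-183 - 353146}{-445778} = \left(-353329\right) \left(- \frac{1}{445778}\right) = \frac{353329}{445778}$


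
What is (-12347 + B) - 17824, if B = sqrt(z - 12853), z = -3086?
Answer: -30171 + 3*I*sqrt(1771) ≈ -30171.0 + 126.25*I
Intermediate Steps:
B = 3*I*sqrt(1771) (B = sqrt(-3086 - 12853) = sqrt(-15939) = 3*I*sqrt(1771) ≈ 126.25*I)
(-12347 + B) - 17824 = (-12347 + 3*I*sqrt(1771)) - 17824 = -30171 + 3*I*sqrt(1771)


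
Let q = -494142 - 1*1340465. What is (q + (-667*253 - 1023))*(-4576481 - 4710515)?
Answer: 18614678329476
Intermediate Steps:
q = -1834607 (q = -494142 - 1340465 = -1834607)
(q + (-667*253 - 1023))*(-4576481 - 4710515) = (-1834607 + (-667*253 - 1023))*(-4576481 - 4710515) = (-1834607 + (-168751 - 1023))*(-9286996) = (-1834607 - 169774)*(-9286996) = -2004381*(-9286996) = 18614678329476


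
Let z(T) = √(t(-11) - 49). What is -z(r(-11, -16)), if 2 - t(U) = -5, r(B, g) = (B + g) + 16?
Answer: -I*√42 ≈ -6.4807*I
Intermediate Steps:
r(B, g) = 16 + B + g
t(U) = 7 (t(U) = 2 - 1*(-5) = 2 + 5 = 7)
z(T) = I*√42 (z(T) = √(7 - 49) = √(-42) = I*√42)
-z(r(-11, -16)) = -I*√42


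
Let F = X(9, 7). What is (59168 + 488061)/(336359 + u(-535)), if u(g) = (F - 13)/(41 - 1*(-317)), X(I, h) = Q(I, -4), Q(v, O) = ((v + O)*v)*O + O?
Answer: 195907982/120416325 ≈ 1.6269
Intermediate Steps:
Q(v, O) = O + O*v*(O + v) (Q(v, O) = ((O + v)*v)*O + O = (v*(O + v))*O + O = O*v*(O + v) + O = O + O*v*(O + v))
X(I, h) = -4 - 4*I**2 + 16*I (X(I, h) = -4*(1 + I**2 - 4*I) = -4 - 4*I**2 + 16*I)
F = -184 (F = -4 - 4*9**2 + 16*9 = -4 - 4*81 + 144 = -4 - 324 + 144 = -184)
u(g) = -197/358 (u(g) = (-184 - 13)/(41 - 1*(-317)) = -197/(41 + 317) = -197/358)
(59168 + 488061)/(336359 + u(-535)) = (59168 + 488061)/(336359 - 197/358) = 547229/(120416325/358) = 547229*(358/120416325) = 195907982/120416325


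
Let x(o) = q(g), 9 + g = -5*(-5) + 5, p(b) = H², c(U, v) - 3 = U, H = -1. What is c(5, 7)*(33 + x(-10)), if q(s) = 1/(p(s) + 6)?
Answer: 1856/7 ≈ 265.14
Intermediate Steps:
c(U, v) = 3 + U
p(b) = 1 (p(b) = (-1)² = 1)
g = 21 (g = -9 + (-5*(-5) + 5) = -9 + (25 + 5) = -9 + 30 = 21)
q(s) = ⅐ (q(s) = 1/(1 + 6) = 1/7 = ⅐)
x(o) = ⅐
c(5, 7)*(33 + x(-10)) = (3 + 5)*(33 + ⅐) = 8*(232/7) = 1856/7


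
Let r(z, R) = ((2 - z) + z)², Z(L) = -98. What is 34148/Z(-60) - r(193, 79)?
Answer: -17270/49 ≈ -352.45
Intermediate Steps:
r(z, R) = 4 (r(z, R) = 2² = 4)
34148/Z(-60) - r(193, 79) = 34148/(-98) - 1*4 = 34148*(-1/98) - 4 = -17074/49 - 4 = -17270/49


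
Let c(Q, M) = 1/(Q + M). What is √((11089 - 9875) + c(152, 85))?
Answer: √68189403/237 ≈ 34.843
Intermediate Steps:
c(Q, M) = 1/(M + Q)
√((11089 - 9875) + c(152, 85)) = √((11089 - 9875) + 1/(85 + 152)) = √(1214 + 1/237) = √(287719/237) = √68189403/237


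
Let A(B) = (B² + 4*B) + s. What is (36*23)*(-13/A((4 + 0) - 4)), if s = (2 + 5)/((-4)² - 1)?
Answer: -161460/7 ≈ -23066.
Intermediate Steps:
s = 7/15 (s = 7/(16 - 1) = 7/15 ≈ 0.46667)
A(B) = 7/15 + B² + 4*B (A(B) = (B² + 4*B) + 7/15 = 7/15 + B² + 4*B)
(36*23)*(-13/A((4 + 0) - 4)) = (36*23)*(-13/(7/15 + ((4 + 0) - 4)² + 4*((4 + 0) - 4))) = 828*(-13/(7/15 + (4 - 4)² + 4*(4 - 4))) = 828*(-13/(7/15 + 0² + 4*0)) = 828*(-13/(7/15 + 0 + 0)) = 828*(-13/7/15) = 828*(-13*15/7) = 828*(-195/7) = -161460/7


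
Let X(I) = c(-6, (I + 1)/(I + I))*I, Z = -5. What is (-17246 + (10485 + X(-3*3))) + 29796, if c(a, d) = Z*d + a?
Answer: 23109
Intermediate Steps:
c(a, d) = a - 5*d (c(a, d) = -5*d + a = a - 5*d)
X(I) = I*(-6 - 5*(1 + I)/(2*I)) (X(I) = (-6 - 5*(I + 1)/(I + I))*I = (-6 - 5*(1 + I)/(2*I))*I = I*(-6 - 5*(1 + I)/(2*I)))
(-17246 + (10485 + X(-3*3))) + 29796 = (-17246 + (10485 + (-5/2 - (-51)*3/2))) + 29796 = (-17246 + (10485 + (-5/2 - 17/2*(-9)))) + 29796 = (-17246 + (10485 + (-5/2 + 153/2))) + 29796 = (-17246 + (10485 + 74)) + 29796 = (-17246 + 10559) + 29796 = -6687 + 29796 = 23109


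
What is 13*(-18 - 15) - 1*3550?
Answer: -3979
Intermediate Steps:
13*(-18 - 15) - 1*3550 = 13*(-33) - 3550 = -429 - 3550 = -3979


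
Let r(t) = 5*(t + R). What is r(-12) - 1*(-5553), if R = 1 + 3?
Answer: 5513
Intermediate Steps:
R = 4
r(t) = 20 + 5*t (r(t) = 5*(t + 4) = 5*(4 + t) = 20 + 5*t)
r(-12) - 1*(-5553) = (20 + 5*(-12)) - 1*(-5553) = (20 - 60) + 5553 = -40 + 5553 = 5513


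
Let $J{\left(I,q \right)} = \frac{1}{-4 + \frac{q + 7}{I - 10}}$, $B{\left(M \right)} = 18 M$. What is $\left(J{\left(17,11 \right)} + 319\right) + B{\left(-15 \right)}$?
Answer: $\frac{483}{10} \approx 48.3$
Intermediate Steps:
$J{\left(I,q \right)} = \frac{1}{-4 + \frac{7 + q}{-10 + I}}$
$\left(J{\left(17,11 \right)} + 319\right) + B{\left(-15 \right)} = \left(\frac{-10 + 17}{47 + 11 - 68} + 319\right) + 18 \left(-15\right) = \left(\frac{1}{47 + 11 - 68} \cdot 7 + 319\right) - 270 = \left(\frac{1}{-10} \cdot 7 + 319\right) - 270 = \left(\left(- \frac{1}{10}\right) 7 + 319\right) - 270 = \left(- \frac{7}{10} + 319\right) - 270 = \frac{3183}{10} - 270 = \frac{483}{10}$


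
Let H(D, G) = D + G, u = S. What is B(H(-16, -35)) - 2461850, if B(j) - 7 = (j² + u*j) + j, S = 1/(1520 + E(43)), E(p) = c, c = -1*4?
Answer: -3728288239/1516 ≈ -2.4593e+6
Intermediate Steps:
c = -4
E(p) = -4
S = 1/1516 (S = 1/(1520 - 4) = 1/1516 ≈ 0.00065963)
u = 1/1516 ≈ 0.00065963
B(j) = 7 + j² + 1517*j/1516 (B(j) = 7 + ((j² + j/1516) + j) = 7 + (j² + 1517*j/1516) = 7 + j² + 1517*j/1516)
B(H(-16, -35)) - 2461850 = (7 + (-16 - 35)² + 1517*(-16 - 35)/1516) - 2461850 = (7 + (-51)² + (1517/1516)*(-51)) - 2461850 = (7 + 2601 - 77367/1516) - 2461850 = 3876361/1516 - 2461850 = -3728288239/1516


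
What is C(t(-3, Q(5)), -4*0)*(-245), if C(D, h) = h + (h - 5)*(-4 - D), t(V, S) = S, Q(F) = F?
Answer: -11025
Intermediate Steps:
C(D, h) = h + (-5 + h)*(-4 - D)
C(t(-3, Q(5)), -4*0)*(-245) = (20 - (-12)*0 + 5*5 - 1*5*(-4*0))*(-245) = (20 - 3*0 + 25 - 1*5*0)*(-245) = (20 + 0 + 25 + 0)*(-245) = 45*(-245) = -11025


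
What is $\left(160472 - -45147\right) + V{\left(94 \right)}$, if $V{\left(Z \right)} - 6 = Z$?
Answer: $205719$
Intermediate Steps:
$V{\left(Z \right)} = 6 + Z$
$\left(160472 - -45147\right) + V{\left(94 \right)} = \left(160472 - -45147\right) + \left(6 + 94\right) = \left(160472 + 45147\right) + 100 = 205619 + 100 = 205719$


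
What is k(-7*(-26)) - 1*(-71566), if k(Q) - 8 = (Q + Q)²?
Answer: 204070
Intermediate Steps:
k(Q) = 8 + 4*Q² (k(Q) = 8 + (Q + Q)² = 8 + (2*Q)² = 8 + 4*Q²)
k(-7*(-26)) - 1*(-71566) = (8 + 4*(-7*(-26))²) - 1*(-71566) = (8 + 4*182²) + 71566 = (8 + 4*33124) + 71566 = (8 + 132496) + 71566 = 132504 + 71566 = 204070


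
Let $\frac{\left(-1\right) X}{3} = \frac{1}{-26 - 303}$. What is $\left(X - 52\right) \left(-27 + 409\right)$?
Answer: $- \frac{6534110}{329} \approx -19861.0$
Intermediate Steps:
$X = \frac{3}{329}$ ($X = - \frac{3}{-26 - 303} = - \frac{3}{-329} = \left(-3\right) \left(- \frac{1}{329}\right) = \frac{3}{329} \approx 0.0091185$)
$\left(X - 52\right) \left(-27 + 409\right) = \left(\frac{3}{329} - 52\right) \left(-27 + 409\right) = \left(- \frac{17105}{329}\right) 382 = - \frac{6534110}{329}$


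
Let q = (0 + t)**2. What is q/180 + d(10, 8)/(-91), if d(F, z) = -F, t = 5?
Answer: 815/3276 ≈ 0.24878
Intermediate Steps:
q = 25 (q = (0 + 5)**2 = 5**2 = 25)
q/180 + d(10, 8)/(-91) = 25/180 - 1*10/(-91) = 25*(1/180) - 10*(-1/91) = 5/36 + 10/91 = 815/3276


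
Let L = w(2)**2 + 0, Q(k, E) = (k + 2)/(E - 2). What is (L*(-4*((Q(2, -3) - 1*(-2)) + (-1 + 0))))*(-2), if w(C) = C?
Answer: 32/5 ≈ 6.4000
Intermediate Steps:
Q(k, E) = (2 + k)/(-2 + E)
L = 4 (L = 2**2 + 0 = 4 + 0 = 4)
(L*(-4*((Q(2, -3) - 1*(-2)) + (-1 + 0))))*(-2) = (4*(-4*(((2 + 2)/(-2 - 3) - 1*(-2)) + (-1 + 0))))*(-2) = (4*(-4*((4/(-5) + 2) - 1)))*(-2) = (4*(-4*((-1/5*4 + 2) - 1)))*(-2) = (4*(-4*((-4/5 + 2) - 1)))*(-2) = (4*(-4*(6/5 - 1)))*(-2) = (4*(-4*1/5))*(-2) = (4*(-4/5))*(-2) = -16/5*(-2) = 32/5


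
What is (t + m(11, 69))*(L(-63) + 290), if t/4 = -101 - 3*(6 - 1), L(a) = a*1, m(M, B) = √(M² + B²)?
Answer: -105328 + 227*√4882 ≈ -89467.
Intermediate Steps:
m(M, B) = √(B² + M²)
L(a) = a
t = -464 (t = 4*(-101 - 3*(6 - 1)) = 4*(-101 - 3*5) = 4*(-101 - 15) = 4*(-116) = -464)
(t + m(11, 69))*(L(-63) + 290) = (-464 + √(69² + 11²))*(-63 + 290) = (-464 + √(4761 + 121))*227 = (-464 + √4882)*227 = -105328 + 227*√4882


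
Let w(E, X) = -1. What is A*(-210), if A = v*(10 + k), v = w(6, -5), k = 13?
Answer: 4830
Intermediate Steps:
v = -1
A = -23 (A = -(10 + 13) = -1*23 = -23)
A*(-210) = -23*(-210) = 4830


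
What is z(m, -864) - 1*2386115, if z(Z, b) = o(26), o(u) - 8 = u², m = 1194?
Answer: -2385431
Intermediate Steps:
o(u) = 8 + u²
z(Z, b) = 684 (z(Z, b) = 8 + 26² = 8 + 676 = 684)
z(m, -864) - 1*2386115 = 684 - 1*2386115 = 684 - 2386115 = -2385431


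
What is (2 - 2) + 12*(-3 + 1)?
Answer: -24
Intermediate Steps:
(2 - 2) + 12*(-3 + 1) = 0 + 12*(-2) = 0 - 24 = -24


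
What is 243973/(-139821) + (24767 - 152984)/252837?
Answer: -2948623354/1309330451 ≈ -2.2520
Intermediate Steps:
243973/(-139821) + (24767 - 152984)/252837 = 243973*(-1/139821) - 128217*1/252837 = -243973/139821 - 42739/84279 = -2948623354/1309330451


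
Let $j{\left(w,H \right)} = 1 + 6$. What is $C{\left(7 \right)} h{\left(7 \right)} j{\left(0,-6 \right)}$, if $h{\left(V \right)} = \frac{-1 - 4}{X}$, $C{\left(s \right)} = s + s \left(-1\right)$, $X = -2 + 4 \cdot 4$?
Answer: $0$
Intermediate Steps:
$X = 14$ ($X = -2 + 16 = 14$)
$j{\left(w,H \right)} = 7$
$C{\left(s \right)} = 0$ ($C{\left(s \right)} = s - s = 0$)
$h{\left(V \right)} = - \frac{5}{14}$ ($h{\left(V \right)} = \frac{-1 - 4}{14} = \left(-5\right) \frac{1}{14} = - \frac{5}{14}$)
$C{\left(7 \right)} h{\left(7 \right)} j{\left(0,-6 \right)} = 0 \left(- \frac{5}{14}\right) 7 = 0 \cdot 7 = 0$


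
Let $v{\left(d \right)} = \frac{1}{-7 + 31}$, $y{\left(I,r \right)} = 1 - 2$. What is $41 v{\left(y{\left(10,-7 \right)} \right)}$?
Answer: $\frac{41}{24} \approx 1.7083$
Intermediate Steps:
$y{\left(I,r \right)} = -1$
$v{\left(d \right)} = \frac{1}{24}$
$41 v{\left(y{\left(10,-7 \right)} \right)} = 41 \cdot \frac{1}{24} = \frac{41}{24}$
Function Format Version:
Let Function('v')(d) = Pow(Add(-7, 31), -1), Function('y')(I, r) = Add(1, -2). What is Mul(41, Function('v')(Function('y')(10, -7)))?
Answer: Rational(41, 24) ≈ 1.7083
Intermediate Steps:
Function('y')(I, r) = -1
Function('v')(d) = Rational(1, 24) (Function('v')(d) = Pow(24, -1) = Rational(1, 24))
Mul(41, Function('v')(Function('y')(10, -7))) = Mul(41, Rational(1, 24)) = Rational(41, 24)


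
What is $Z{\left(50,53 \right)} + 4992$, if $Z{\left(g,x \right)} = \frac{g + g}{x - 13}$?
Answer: $\frac{9989}{2} \approx 4994.5$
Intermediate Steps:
$Z{\left(g,x \right)} = \frac{2 g}{-13 + x}$
$Z{\left(50,53 \right)} + 4992 = 2 \cdot 50 \frac{1}{-13 + 53} + 4992 = 2 \cdot 50 \cdot \frac{1}{40} + 4992 = \frac{5}{2} + 4992 = \frac{9989}{2}$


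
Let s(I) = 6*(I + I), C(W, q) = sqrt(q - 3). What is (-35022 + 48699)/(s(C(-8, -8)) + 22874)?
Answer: 156423849/261610730 - 41031*I*sqrt(11)/130805365 ≈ 0.59793 - 0.0010404*I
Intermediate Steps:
C(W, q) = sqrt(-3 + q)
s(I) = 12*I (s(I) = 6*(2*I) = 12*I)
(-35022 + 48699)/(s(C(-8, -8)) + 22874) = (-35022 + 48699)/(12*sqrt(-3 - 8) + 22874) = 13677/(12*sqrt(-11) + 22874) = 13677/(12*(I*sqrt(11)) + 22874) = 13677/(12*I*sqrt(11) + 22874) = 13677/(22874 + 12*I*sqrt(11))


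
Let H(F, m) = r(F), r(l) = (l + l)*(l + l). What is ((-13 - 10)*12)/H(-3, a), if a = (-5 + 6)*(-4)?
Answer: -23/3 ≈ -7.6667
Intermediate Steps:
r(l) = 4*l**2 (r(l) = (2*l)*(2*l) = 4*l**2)
a = -4 (a = 1*(-4) = -4)
H(F, m) = 4*F**2
((-13 - 10)*12)/H(-3, a) = ((-13 - 10)*12)/((4*(-3)**2)) = (-23*12)/((4*9)) = -276/36 = -276*1/36 = -23/3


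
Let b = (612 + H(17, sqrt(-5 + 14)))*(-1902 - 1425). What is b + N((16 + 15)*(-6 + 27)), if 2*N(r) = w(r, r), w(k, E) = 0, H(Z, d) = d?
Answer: -2046105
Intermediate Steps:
b = -2046105 (b = (612 + sqrt(-5 + 14))*(-1902 - 1425) = (612 + sqrt(9))*(-3327) = (612 + 3)*(-3327) = 615*(-3327) = -2046105)
N(r) = 0 (N(r) = (1/2)*0 = 0)
b + N((16 + 15)*(-6 + 27)) = -2046105 + 0 = -2046105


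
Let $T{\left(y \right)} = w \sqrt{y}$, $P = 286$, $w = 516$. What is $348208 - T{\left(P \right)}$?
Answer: $348208 - 516 \sqrt{286} \approx 3.3948 \cdot 10^{5}$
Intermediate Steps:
$T{\left(y \right)} = 516 \sqrt{y}$
$348208 - T{\left(P \right)} = 348208 - 516 \sqrt{286}$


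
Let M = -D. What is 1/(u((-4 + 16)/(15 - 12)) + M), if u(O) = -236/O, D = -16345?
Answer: 1/16286 ≈ 6.1402e-5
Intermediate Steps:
M = 16345 (M = -1*(-16345) = 16345)
1/(u((-4 + 16)/(15 - 12)) + M) = 1/(-236*(15 - 12)/(-4 + 16) + 16345) = 1/(-236/(12/3) + 16345) = 1/(-236/(12*(⅓)) + 16345) = 1/(-236/4 + 16345) = 1/(-236*¼ + 16345) = 1/(-59 + 16345) = 1/16286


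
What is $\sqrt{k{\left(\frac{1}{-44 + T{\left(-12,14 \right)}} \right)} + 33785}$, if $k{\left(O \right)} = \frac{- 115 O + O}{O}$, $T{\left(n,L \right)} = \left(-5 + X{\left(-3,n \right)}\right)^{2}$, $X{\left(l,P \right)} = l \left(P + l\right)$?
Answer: $\sqrt{33671} \approx 183.5$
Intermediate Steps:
$T{\left(n,L \right)} = \left(4 - 3 n\right)^{2}$ ($T{\left(n,L \right)} = \left(-5 - 3 \left(n - 3\right)\right)^{2} = \left(-5 - 3 \left(-3 + n\right)\right)^{2} = \left(-5 - \left(-9 + 3 n\right)\right)^{2} = \left(4 - 3 n\right)^{2}$)
$k{\left(O \right)} = -114$ ($k{\left(O \right)} = \frac{\left(-114\right) O}{O} = -114$)
$\sqrt{k{\left(\frac{1}{-44 + T{\left(-12,14 \right)}} \right)} + 33785} = \sqrt{-114 + 33785} = \sqrt{33671}$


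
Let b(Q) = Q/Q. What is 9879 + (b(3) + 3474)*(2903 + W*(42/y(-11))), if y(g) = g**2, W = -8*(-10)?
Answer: 1233510284/121 ≈ 1.0194e+7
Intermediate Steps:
b(Q) = 1
W = 80
9879 + (b(3) + 3474)*(2903 + W*(42/y(-11))) = 9879 + (1 + 3474)*(2903 + 80*(42/((-11)**2))) = 9879 + 3475*(2903 + 80*(42/121)) = 9879 + 3475*(2903 + 3360/121) = 9879 + 3475*(354623/121) = 9879 + 1232314925/121 = 1233510284/121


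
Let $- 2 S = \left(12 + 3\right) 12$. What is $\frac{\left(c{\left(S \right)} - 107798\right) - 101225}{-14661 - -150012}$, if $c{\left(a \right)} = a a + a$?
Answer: $- \frac{201013}{135351} \approx -1.4851$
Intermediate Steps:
$S = -90$ ($S = - \frac{\left(12 + 3\right) 12}{2} = - \frac{15 \cdot 12}{2} = \left(- \frac{1}{2}\right) 180 = -90$)
$c{\left(a \right)} = a + a^{2}$ ($c{\left(a \right)} = a^{2} + a = a + a^{2}$)
$\frac{\left(c{\left(S \right)} - 107798\right) - 101225}{-14661 - -150012} = \frac{\left(- 90 \left(1 - 90\right) - 107798\right) - 101225}{-14661 - -150012} = \frac{\left(\left(-90\right) \left(-89\right) - 107798\right) - 101225}{-14661 + \left(-79489 + 229501\right)} = \frac{\left(8010 - 107798\right) - 101225}{-14661 + 150012} = \frac{-99788 - 101225}{135351} = \left(-201013\right) \frac{1}{135351} = - \frac{201013}{135351}$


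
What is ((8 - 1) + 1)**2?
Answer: 64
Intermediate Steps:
((8 - 1) + 1)**2 = (7 + 1)**2 = 8**2 = 64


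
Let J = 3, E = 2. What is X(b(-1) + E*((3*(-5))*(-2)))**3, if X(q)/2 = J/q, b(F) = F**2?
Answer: 216/226981 ≈ 0.00095162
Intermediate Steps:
X(q) = 6/q (X(q) = 2*(3/q) = 6/q)
X(b(-1) + E*((3*(-5))*(-2)))**3 = (6/((-1)**2 + 2*((3*(-5))*(-2))))**3 = (6/(1 + 2*(-15*(-2))))**3 = (6/(1 + 2*30))**3 = (6/(1 + 60))**3 = (6/61)**3 = 216/226981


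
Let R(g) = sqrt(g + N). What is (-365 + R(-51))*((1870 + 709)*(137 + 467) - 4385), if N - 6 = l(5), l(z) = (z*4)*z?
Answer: -566965815 + 1553331*sqrt(55) ≈ -5.5545e+8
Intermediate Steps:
l(z) = 4*z**2 (l(z) = (4*z)*z = 4*z**2)
N = 106 (N = 6 + 4*5**2 = 6 + 4*25 = 6 + 100 = 106)
R(g) = sqrt(106 + g) (R(g) = sqrt(g + 106) = sqrt(106 + g))
(-365 + R(-51))*((1870 + 709)*(137 + 467) - 4385) = (-365 + sqrt(106 - 51))*((1870 + 709)*(137 + 467) - 4385) = (-365 + sqrt(55))*(2579*604 - 4385) = (-365 + sqrt(55))*(1557716 - 4385) = (-365 + sqrt(55))*1553331 = -566965815 + 1553331*sqrt(55)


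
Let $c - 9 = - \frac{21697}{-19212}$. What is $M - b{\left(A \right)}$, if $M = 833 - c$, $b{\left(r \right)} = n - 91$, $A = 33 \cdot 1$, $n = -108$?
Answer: $\frac{19632179}{19212} \approx 1021.9$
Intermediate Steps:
$c = \frac{194605}{19212}$ ($c = 9 - \frac{21697}{-19212} = 9 - - \frac{21697}{19212} = 9 + \frac{21697}{19212} = \frac{194605}{19212} \approx 10.129$)
$A = 33$
$b{\left(r \right)} = -199$ ($b{\left(r \right)} = -108 - 91 = -199$)
$M = \frac{15808991}{19212}$ ($M = 833 - \frac{194605}{19212} = \frac{15808991}{19212} \approx 822.87$)
$M - b{\left(A \right)} = \frac{15808991}{19212} - -199 = \frac{15808991}{19212} + 199 = \frac{19632179}{19212}$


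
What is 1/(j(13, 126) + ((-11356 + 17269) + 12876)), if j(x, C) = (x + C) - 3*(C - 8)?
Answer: 1/18574 ≈ 5.3839e-5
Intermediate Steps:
j(x, C) = 24 + x - 2*C (j(x, C) = (C + x) - 3*(-8 + C) = (C + x) + (24 - 3*C) = 24 + x - 2*C)
1/(j(13, 126) + ((-11356 + 17269) + 12876)) = 1/((24 + 13 - 2*126) + ((-11356 + 17269) + 12876)) = 1/((24 + 13 - 252) + (5913 + 12876)) = 1/(-215 + 18789) = 1/18574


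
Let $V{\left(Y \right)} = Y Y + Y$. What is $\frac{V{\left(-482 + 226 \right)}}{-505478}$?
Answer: $- \frac{1920}{14867} \approx -0.12915$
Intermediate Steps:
$V{\left(Y \right)} = Y + Y^{2}$ ($V{\left(Y \right)} = Y^{2} + Y = Y + Y^{2}$)
$\frac{V{\left(-482 + 226 \right)}}{-505478} = \frac{\left(-482 + 226\right) \left(1 + \left(-482 + 226\right)\right)}{-505478} = - 256 \left(1 - 256\right) \left(- \frac{1}{505478}\right) = \left(-256\right) \left(-255\right) \left(- \frac{1}{505478}\right) = 65280 \left(- \frac{1}{505478}\right) = - \frac{1920}{14867}$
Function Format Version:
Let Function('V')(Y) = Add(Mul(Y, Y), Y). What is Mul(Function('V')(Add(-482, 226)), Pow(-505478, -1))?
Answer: Rational(-1920, 14867) ≈ -0.12915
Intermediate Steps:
Function('V')(Y) = Add(Y, Pow(Y, 2)) (Function('V')(Y) = Add(Pow(Y, 2), Y) = Add(Y, Pow(Y, 2)))
Mul(Function('V')(Add(-482, 226)), Pow(-505478, -1)) = Mul(Mul(Add(-482, 226), Add(1, Add(-482, 226))), Pow(-505478, -1)) = Mul(Mul(-256, Add(1, -256)), Rational(-1, 505478)) = Mul(Mul(-256, -255), Rational(-1, 505478)) = Mul(65280, Rational(-1, 505478)) = Rational(-1920, 14867)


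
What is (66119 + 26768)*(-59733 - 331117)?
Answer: -36304883950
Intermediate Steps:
(66119 + 26768)*(-59733 - 331117) = 92887*(-390850) = -36304883950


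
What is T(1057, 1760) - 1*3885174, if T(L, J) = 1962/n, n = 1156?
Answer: -2245629591/578 ≈ -3.8852e+6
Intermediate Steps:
T(L, J) = 981/578 (T(L, J) = 1962/1156 = 1962*(1/1156) = 981/578)
T(1057, 1760) - 1*3885174 = 981/578 - 1*3885174 = 981/578 - 3885174 = -2245629591/578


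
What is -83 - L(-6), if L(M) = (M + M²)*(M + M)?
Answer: 277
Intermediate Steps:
L(M) = 2*M*(M + M²) (L(M) = (M + M²)*(2*M) = 2*M*(M + M²))
-83 - L(-6) = -83 - 2*(-6)²*(1 - 6) = -83 - 2*36*(-5) = -83 - 1*(-360) = -83 + 360 = 277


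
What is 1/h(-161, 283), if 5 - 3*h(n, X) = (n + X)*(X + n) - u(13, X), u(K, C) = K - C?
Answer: -3/15149 ≈ -0.00019803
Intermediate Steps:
h(n, X) = 6 - X/3 - (X + n)²/3 (h(n, X) = 5/3 - ((n + X)*(X + n) - (13 - X))/3 = 5/3 - ((X + n)*(X + n) + (-13 + X))/3 = 5/3 - ((X + n)² + (-13 + X))/3 = 5/3 - (-13 + X + (X + n)²)/3 = 5/3 + (13/3 - X/3 - (X + n)²/3) = 6 - X/3 - (X + n)²/3)
1/h(-161, 283) = 1/(6 - ⅓*283 - (283 - 161)²/3) = 1/(6 - 283/3 - ⅓*122²) = 1/(6 - 283/3 - ⅓*14884) = 1/(6 - 283/3 - 14884/3) = 1/(-15149/3) = -3/15149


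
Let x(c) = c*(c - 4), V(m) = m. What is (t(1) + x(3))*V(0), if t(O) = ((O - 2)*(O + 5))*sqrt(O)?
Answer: 0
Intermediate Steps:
x(c) = c*(-4 + c)
t(O) = sqrt(O)*(-2 + O)*(5 + O) (t(O) = ((-2 + O)*(5 + O))*sqrt(O) = sqrt(O)*(-2 + O)*(5 + O))
(t(1) + x(3))*V(0) = (sqrt(1)*(-10 + 1**2 + 3*1) + 3*(-4 + 3))*0 = (1*(-10 + 1 + 3) + 3*(-1))*0 = (1*(-6) - 3)*0 = (-6 - 3)*0 = -9*0 = 0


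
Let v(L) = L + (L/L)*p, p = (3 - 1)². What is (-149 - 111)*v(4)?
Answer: -2080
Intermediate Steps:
p = 4 (p = 2² = 4)
v(L) = 4 + L (v(L) = L + (L/L)*4 = L + 1*4 = L + 4 = 4 + L)
(-149 - 111)*v(4) = (-149 - 111)*(4 + 4) = -260*8 = -2080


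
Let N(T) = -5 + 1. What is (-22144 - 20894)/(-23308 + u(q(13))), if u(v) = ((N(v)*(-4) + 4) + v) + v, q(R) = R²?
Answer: 797/425 ≈ 1.8753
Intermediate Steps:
N(T) = -4
u(v) = 20 + 2*v (u(v) = ((-4*(-4) + 4) + v) + v = ((16 + 4) + v) + v = (20 + v) + v = 20 + 2*v)
(-22144 - 20894)/(-23308 + u(q(13))) = (-22144 - 20894)/(-23308 + (20 + 2*13²)) = -43038/(-23308 + (20 + 2*169)) = -43038/(-23308 + (20 + 338)) = -43038/(-23308 + 358) = -43038/(-22950) = -43038*(-1/22950) = 797/425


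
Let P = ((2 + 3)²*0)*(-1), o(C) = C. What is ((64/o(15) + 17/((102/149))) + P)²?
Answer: 84681/100 ≈ 846.81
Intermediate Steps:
P = 0 (P = (5²*0)*(-1) = (25*0)*(-1) = 0*(-1) = 0)
((64/o(15) + 17/((102/149))) + P)² = ((64/15 + 17/((102/149))) + 0)² = ((64*(1/15) + 17/((102*(1/149)))) + 0)² = ((64/15 + 17/(102/149)) + 0)² = ((64/15 + 17*(149/102)) + 0)² = ((64/15 + 149/6) + 0)² = (291/10 + 0)² = (291/10)² = 84681/100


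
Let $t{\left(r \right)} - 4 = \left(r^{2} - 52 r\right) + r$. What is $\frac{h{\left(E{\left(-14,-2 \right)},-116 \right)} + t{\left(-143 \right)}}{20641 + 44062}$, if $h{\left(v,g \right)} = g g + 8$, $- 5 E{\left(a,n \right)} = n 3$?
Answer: $\frac{41210}{64703} \approx 0.63691$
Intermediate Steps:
$t{\left(r \right)} = 4 + r^{2} - 51 r$ ($t{\left(r \right)} = 4 + \left(\left(r^{2} - 52 r\right) + r\right) = 4 + \left(r^{2} - 51 r\right) = 4 + r^{2} - 51 r$)
$E{\left(a,n \right)} = - \frac{3 n}{5}$ ($E{\left(a,n \right)} = - \frac{n 3}{5} = - \frac{3 n}{5}$)
$h{\left(v,g \right)} = 8 + g^{2}$ ($h{\left(v,g \right)} = g^{2} + 8 = 8 + g^{2}$)
$\frac{h{\left(E{\left(-14,-2 \right)},-116 \right)} + t{\left(-143 \right)}}{20641 + 44062} = \frac{\left(8 + \left(-116\right)^{2}\right) + \left(4 + \left(-143\right)^{2} - -7293\right)}{20641 + 44062} = \frac{\left(8 + 13456\right) + \left(4 + 20449 + 7293\right)}{64703} = \left(13464 + 27746\right) \frac{1}{64703} = 41210 \cdot \frac{1}{64703} = \frac{41210}{64703}$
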